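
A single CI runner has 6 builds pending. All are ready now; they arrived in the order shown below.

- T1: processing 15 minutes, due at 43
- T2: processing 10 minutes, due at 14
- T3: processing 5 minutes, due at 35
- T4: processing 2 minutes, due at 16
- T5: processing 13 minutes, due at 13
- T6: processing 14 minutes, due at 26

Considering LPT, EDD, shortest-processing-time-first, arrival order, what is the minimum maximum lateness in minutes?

16

LPT (decreasing processing time): T1 T6 T5 T2 T3 T4.
T1: 0→15, due 43, lateness -28
T6: 15→29, due 26, lateness 3
T5: 29→42, due 13, lateness 29
T2: 42→52, due 14, lateness 38
T3: 52→57, due 35, lateness 22
T4: 57→59, due 16, lateness 43
Maximum = 43.
EDD (increasing due date): T5 T2 T4 T6 T3 T1.
T5: 0→13, due 13, lateness 0
T2: 13→23, due 14, lateness 9
T4: 23→25, due 16, lateness 9
T6: 25→39, due 26, lateness 13
T3: 39→44, due 35, lateness 9
T1: 44→59, due 43, lateness 16
Maximum = 16.
SPT (increasing processing time): T4 T3 T2 T5 T6 T1.
T4: 0→2, due 16, lateness -14
T3: 2→7, due 35, lateness -28
T2: 7→17, due 14, lateness 3
T5: 17→30, due 13, lateness 17
T6: 30→44, due 26, lateness 18
T1: 44→59, due 43, lateness 16
Maximum = 18.
FIFO (arrival order): T1 T2 T3 T4 T5 T6.
T1: 0→15, due 43, lateness -28
T2: 15→25, due 14, lateness 11
T3: 25→30, due 35, lateness -5
T4: 30→32, due 16, lateness 16
T5: 32→45, due 13, lateness 32
T6: 45→59, due 26, lateness 33
Maximum = 33.
LPT 43, EDD 16, SPT 18, FIFO 33 → minimum 16.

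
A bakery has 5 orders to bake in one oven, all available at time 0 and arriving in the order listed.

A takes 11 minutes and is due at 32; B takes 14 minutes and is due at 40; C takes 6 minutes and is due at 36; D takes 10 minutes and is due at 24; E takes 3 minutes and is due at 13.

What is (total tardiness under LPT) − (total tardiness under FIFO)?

LPT (decreasing processing time): B A D C E.
B: 0→14, due 40, tardiness 0
A: 14→25, due 32, tardiness 0
D: 25→35, due 24, tardiness 11
C: 35→41, due 36, tardiness 5
E: 41→44, due 13, tardiness 31
Sum = 0+0+11+5+31 = 47.
FIFO (arrival order): A B C D E.
A: 0→11, due 32, tardiness 0
B: 11→25, due 40, tardiness 0
C: 25→31, due 36, tardiness 0
D: 31→41, due 24, tardiness 17
E: 41→44, due 13, tardiness 31
Sum = 0+0+0+17+31 = 48.
Difference = 47 − 48 = -1.

-1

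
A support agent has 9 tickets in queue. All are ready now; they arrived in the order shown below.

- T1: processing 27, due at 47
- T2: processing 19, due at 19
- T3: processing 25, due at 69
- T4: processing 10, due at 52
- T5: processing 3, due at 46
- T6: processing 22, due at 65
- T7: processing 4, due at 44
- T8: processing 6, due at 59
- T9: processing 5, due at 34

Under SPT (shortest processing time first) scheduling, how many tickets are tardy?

4

SPT (increasing processing time): T5 T7 T9 T8 T4 T2 T6 T3 T1.
T5: 0→3, due 46, tardiness 0
T7: 3→7, due 44, tardiness 0
T9: 7→12, due 34, tardiness 0
T8: 12→18, due 59, tardiness 0
T4: 18→28, due 52, tardiness 0
T2: 28→47, due 19, tardiness 28
T6: 47→69, due 65, tardiness 4
T3: 69→94, due 69, tardiness 25
T1: 94→121, due 47, tardiness 74
Late tickets: 4.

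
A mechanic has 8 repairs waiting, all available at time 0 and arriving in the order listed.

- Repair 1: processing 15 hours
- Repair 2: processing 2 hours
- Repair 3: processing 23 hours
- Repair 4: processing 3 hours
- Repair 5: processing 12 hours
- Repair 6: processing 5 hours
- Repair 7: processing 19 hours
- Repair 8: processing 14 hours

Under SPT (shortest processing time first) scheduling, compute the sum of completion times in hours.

SPT (increasing processing time): Repair 2 Repair 4 Repair 6 Repair 5 Repair 8 Repair 1 Repair 7 Repair 3.
Repair 2: 0→2
Repair 4: 2→5
Repair 6: 5→10
Repair 5: 10→22
Repair 8: 22→36
Repair 1: 36→51
Repair 7: 51→70
Repair 3: 70→93
Sum = 2+5+10+22+36+51+70+93 = 289.

289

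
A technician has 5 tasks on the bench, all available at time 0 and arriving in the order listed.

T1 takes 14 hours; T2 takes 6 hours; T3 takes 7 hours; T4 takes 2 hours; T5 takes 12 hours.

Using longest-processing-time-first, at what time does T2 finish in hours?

LPT (decreasing processing time): T1 T5 T3 T2 T4.
T1: 0→14
T5: 14→26
T3: 26→33
T2: 33→39

39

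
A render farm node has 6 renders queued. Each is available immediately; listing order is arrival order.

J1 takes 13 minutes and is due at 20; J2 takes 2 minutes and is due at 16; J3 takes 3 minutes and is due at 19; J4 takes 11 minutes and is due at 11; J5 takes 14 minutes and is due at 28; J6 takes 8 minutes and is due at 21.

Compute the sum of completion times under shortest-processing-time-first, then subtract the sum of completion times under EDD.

-25

SPT (increasing processing time): J2 J3 J6 J4 J1 J5.
J2: 0→2
J3: 2→5
J6: 5→13
J4: 13→24
J1: 24→37
J5: 37→51
Sum = 2+5+13+24+37+51 = 132.
EDD (increasing due date): J4 J2 J3 J1 J6 J5.
J4: 0→11
J2: 11→13
J3: 13→16
J1: 16→29
J6: 29→37
J5: 37→51
Sum = 11+13+16+29+37+51 = 157.
Difference = 132 − 157 = -25.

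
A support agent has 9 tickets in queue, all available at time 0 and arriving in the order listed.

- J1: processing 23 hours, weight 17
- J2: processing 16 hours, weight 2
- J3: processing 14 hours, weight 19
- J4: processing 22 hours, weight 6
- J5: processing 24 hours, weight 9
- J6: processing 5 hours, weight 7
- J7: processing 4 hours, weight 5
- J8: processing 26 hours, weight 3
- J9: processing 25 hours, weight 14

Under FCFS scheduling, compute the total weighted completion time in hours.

FIFO (arrival order): J1 J2 J3 J4 J5 J6 J7 J8 J9.
J1: finishes 23, weight 17, w·C = 391
J2: finishes 39, weight 2, w·C = 78
J3: finishes 53, weight 19, w·C = 1007
J4: finishes 75, weight 6, w·C = 450
J5: finishes 99, weight 9, w·C = 891
J6: finishes 104, weight 7, w·C = 728
J7: finishes 108, weight 5, w·C = 540
J8: finishes 134, weight 3, w·C = 402
J9: finishes 159, weight 14, w·C = 2226
Sum = 391+78+1007+450+891+728+540+402+2226 = 6713.

6713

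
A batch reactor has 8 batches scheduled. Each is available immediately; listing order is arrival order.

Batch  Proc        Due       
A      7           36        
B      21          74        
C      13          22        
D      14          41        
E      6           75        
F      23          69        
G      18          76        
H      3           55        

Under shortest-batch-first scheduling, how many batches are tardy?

SPT (increasing processing time): H E A C D G B F.
H: 0→3, due 55, tardiness 0
E: 3→9, due 75, tardiness 0
A: 9→16, due 36, tardiness 0
C: 16→29, due 22, tardiness 7
D: 29→43, due 41, tardiness 2
G: 43→61, due 76, tardiness 0
B: 61→82, due 74, tardiness 8
F: 82→105, due 69, tardiness 36
Late batches: 4.

4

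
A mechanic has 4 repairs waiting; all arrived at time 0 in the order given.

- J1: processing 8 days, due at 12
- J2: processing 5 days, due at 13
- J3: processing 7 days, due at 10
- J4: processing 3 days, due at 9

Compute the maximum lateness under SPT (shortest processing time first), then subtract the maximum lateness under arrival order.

SPT (increasing processing time): J4 J2 J3 J1.
J4: 0→3, due 9, lateness -6
J2: 3→8, due 13, lateness -5
J3: 8→15, due 10, lateness 5
J1: 15→23, due 12, lateness 11
Maximum = 11.
FIFO (arrival order): J1 J2 J3 J4.
J1: 0→8, due 12, lateness -4
J2: 8→13, due 13, lateness 0
J3: 13→20, due 10, lateness 10
J4: 20→23, due 9, lateness 14
Maximum = 14.
Difference = 11 − 14 = -3.

-3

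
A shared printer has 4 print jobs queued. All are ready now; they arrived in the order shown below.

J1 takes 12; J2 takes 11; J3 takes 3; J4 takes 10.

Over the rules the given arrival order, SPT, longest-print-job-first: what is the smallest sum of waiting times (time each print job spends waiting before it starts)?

FIFO (arrival order): J1 J2 J3 J4.
J1: waits 0, runs 0→12
J2: waits 12, runs 12→23
J3: waits 23, runs 23→26
J4: waits 26, runs 26→36
Sum = 0+12+23+26 = 61.
SPT (increasing processing time): J3 J4 J2 J1.
J3: waits 0, runs 0→3
J4: waits 3, runs 3→13
J2: waits 13, runs 13→24
J1: waits 24, runs 24→36
Sum = 0+3+13+24 = 40.
LPT (decreasing processing time): J1 J2 J4 J3.
J1: waits 0, runs 0→12
J2: waits 12, runs 12→23
J4: waits 23, runs 23→33
J3: waits 33, runs 33→36
Sum = 0+12+23+33 = 68.
FIFO 61, SPT 40, LPT 68 → minimum 40.

40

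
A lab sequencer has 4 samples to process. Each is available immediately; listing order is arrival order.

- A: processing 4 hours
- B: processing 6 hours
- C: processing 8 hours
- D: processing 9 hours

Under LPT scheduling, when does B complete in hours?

23

LPT (decreasing processing time): D C B A.
D: 0→9
C: 9→17
B: 17→23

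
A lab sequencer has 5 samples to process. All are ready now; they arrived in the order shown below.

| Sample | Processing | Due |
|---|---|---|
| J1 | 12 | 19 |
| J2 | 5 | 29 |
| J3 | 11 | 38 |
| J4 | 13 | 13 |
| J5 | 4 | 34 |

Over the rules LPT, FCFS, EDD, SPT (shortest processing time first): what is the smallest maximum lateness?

7

LPT (decreasing processing time): J4 J1 J3 J2 J5.
J4: 0→13, due 13, lateness 0
J1: 13→25, due 19, lateness 6
J3: 25→36, due 38, lateness -2
J2: 36→41, due 29, lateness 12
J5: 41→45, due 34, lateness 11
Maximum = 12.
FIFO (arrival order): J1 J2 J3 J4 J5.
J1: 0→12, due 19, lateness -7
J2: 12→17, due 29, lateness -12
J3: 17→28, due 38, lateness -10
J4: 28→41, due 13, lateness 28
J5: 41→45, due 34, lateness 11
Maximum = 28.
EDD (increasing due date): J4 J1 J2 J5 J3.
J4: 0→13, due 13, lateness 0
J1: 13→25, due 19, lateness 6
J2: 25→30, due 29, lateness 1
J5: 30→34, due 34, lateness 0
J3: 34→45, due 38, lateness 7
Maximum = 7.
SPT (increasing processing time): J5 J2 J3 J1 J4.
J5: 0→4, due 34, lateness -30
J2: 4→9, due 29, lateness -20
J3: 9→20, due 38, lateness -18
J1: 20→32, due 19, lateness 13
J4: 32→45, due 13, lateness 32
Maximum = 32.
LPT 12, FIFO 28, EDD 7, SPT 32 → minimum 7.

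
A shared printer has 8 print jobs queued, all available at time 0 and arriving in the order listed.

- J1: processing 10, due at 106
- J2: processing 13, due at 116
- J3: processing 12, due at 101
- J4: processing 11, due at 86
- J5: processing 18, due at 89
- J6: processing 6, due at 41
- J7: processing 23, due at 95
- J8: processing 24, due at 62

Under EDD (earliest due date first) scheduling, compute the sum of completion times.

EDD (increasing due date): J6 J8 J4 J5 J7 J3 J1 J2.
J6: 0→6
J8: 6→30
J4: 30→41
J5: 41→59
J7: 59→82
J3: 82→94
J1: 94→104
J2: 104→117
Sum = 6+30+41+59+82+94+104+117 = 533.

533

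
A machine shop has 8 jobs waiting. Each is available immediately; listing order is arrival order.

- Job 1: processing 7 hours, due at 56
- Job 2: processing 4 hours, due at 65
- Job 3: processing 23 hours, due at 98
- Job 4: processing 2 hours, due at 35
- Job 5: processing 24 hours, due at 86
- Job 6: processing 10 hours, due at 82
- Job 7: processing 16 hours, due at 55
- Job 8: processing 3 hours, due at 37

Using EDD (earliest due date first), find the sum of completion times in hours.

285

EDD (increasing due date): Job 4 Job 8 Job 7 Job 1 Job 2 Job 6 Job 5 Job 3.
Job 4: 0→2
Job 8: 2→5
Job 7: 5→21
Job 1: 21→28
Job 2: 28→32
Job 6: 32→42
Job 5: 42→66
Job 3: 66→89
Sum = 2+5+21+28+32+42+66+89 = 285.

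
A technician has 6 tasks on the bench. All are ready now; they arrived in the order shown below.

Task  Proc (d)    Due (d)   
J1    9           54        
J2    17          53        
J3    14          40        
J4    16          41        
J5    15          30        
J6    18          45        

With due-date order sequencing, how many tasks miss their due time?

EDD (increasing due date): J5 J3 J4 J6 J2 J1.
J5: 0→15, due 30, tardiness 0
J3: 15→29, due 40, tardiness 0
J4: 29→45, due 41, tardiness 4
J6: 45→63, due 45, tardiness 18
J2: 63→80, due 53, tardiness 27
J1: 80→89, due 54, tardiness 35
Late tasks: 4.

4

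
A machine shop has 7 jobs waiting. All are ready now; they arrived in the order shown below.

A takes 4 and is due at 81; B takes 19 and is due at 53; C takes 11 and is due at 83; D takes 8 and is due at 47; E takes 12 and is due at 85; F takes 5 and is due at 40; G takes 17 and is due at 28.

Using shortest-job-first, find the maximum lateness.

SPT (increasing processing time): A F D C E G B.
A: 0→4, due 81, lateness -77
F: 4→9, due 40, lateness -31
D: 9→17, due 47, lateness -30
C: 17→28, due 83, lateness -55
E: 28→40, due 85, lateness -45
G: 40→57, due 28, lateness 29
B: 57→76, due 53, lateness 23
Maximum = 29.

29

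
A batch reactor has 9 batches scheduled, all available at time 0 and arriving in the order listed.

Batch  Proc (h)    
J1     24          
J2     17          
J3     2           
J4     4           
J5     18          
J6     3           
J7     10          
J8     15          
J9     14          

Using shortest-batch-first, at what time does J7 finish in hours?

SPT (increasing processing time): J3 J6 J4 J7 J9 J8 J2 J5 J1.
J3: 0→2
J6: 2→5
J4: 5→9
J7: 9→19

19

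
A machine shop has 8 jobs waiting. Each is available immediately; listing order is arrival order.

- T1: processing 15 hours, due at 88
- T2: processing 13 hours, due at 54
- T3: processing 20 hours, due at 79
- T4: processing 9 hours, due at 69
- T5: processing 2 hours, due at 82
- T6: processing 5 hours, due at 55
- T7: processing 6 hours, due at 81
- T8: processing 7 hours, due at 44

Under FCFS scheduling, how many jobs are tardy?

2

FIFO (arrival order): T1 T2 T3 T4 T5 T6 T7 T8.
T1: 0→15, due 88, tardiness 0
T2: 15→28, due 54, tardiness 0
T3: 28→48, due 79, tardiness 0
T4: 48→57, due 69, tardiness 0
T5: 57→59, due 82, tardiness 0
T6: 59→64, due 55, tardiness 9
T7: 64→70, due 81, tardiness 0
T8: 70→77, due 44, tardiness 33
Late jobs: 2.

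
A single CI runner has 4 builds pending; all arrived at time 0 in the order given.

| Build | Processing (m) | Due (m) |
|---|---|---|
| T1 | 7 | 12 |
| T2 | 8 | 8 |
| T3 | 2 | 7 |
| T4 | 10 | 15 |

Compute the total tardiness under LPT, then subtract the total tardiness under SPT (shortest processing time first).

22

LPT (decreasing processing time): T4 T2 T1 T3.
T4: 0→10, due 15, tardiness 0
T2: 10→18, due 8, tardiness 10
T1: 18→25, due 12, tardiness 13
T3: 25→27, due 7, tardiness 20
Sum = 0+10+13+20 = 43.
SPT (increasing processing time): T3 T1 T2 T4.
T3: 0→2, due 7, tardiness 0
T1: 2→9, due 12, tardiness 0
T2: 9→17, due 8, tardiness 9
T4: 17→27, due 15, tardiness 12
Sum = 0+0+9+12 = 21.
Difference = 43 − 21 = 22.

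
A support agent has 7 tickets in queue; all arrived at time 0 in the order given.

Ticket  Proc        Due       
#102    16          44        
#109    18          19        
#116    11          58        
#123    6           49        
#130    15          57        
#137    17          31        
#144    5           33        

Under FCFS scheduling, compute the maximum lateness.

55

FIFO (arrival order): #102 #109 #116 #123 #130 #137 #144.
#102: 0→16, due 44, lateness -28
#109: 16→34, due 19, lateness 15
#116: 34→45, due 58, lateness -13
#123: 45→51, due 49, lateness 2
#130: 51→66, due 57, lateness 9
#137: 66→83, due 31, lateness 52
#144: 83→88, due 33, lateness 55
Maximum = 55.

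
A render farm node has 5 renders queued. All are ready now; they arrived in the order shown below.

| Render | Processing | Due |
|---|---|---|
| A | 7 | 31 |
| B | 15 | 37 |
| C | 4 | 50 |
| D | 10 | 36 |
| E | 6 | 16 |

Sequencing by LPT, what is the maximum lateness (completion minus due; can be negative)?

LPT (decreasing processing time): B D A E C.
B: 0→15, due 37, lateness -22
D: 15→25, due 36, lateness -11
A: 25→32, due 31, lateness 1
E: 32→38, due 16, lateness 22
C: 38→42, due 50, lateness -8
Maximum = 22.

22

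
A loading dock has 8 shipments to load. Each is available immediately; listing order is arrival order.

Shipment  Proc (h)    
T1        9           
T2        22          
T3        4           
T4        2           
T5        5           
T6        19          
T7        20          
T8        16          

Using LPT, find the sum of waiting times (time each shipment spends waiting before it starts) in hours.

474

LPT (decreasing processing time): T2 T7 T6 T8 T1 T5 T3 T4.
T2: waits 0, runs 0→22
T7: waits 22, runs 22→42
T6: waits 42, runs 42→61
T8: waits 61, runs 61→77
T1: waits 77, runs 77→86
T5: waits 86, runs 86→91
T3: waits 91, runs 91→95
T4: waits 95, runs 95→97
Sum = 0+22+42+61+77+86+91+95 = 474.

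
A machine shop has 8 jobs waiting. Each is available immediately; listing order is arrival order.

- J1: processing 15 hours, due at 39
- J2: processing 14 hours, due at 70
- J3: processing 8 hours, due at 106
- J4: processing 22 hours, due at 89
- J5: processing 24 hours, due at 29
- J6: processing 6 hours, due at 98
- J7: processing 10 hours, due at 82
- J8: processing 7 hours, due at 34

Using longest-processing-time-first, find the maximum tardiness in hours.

LPT (decreasing processing time): J5 J4 J1 J2 J7 J3 J8 J6.
J5: 0→24, due 29, tardiness 0
J4: 24→46, due 89, tardiness 0
J1: 46→61, due 39, tardiness 22
J2: 61→75, due 70, tardiness 5
J7: 75→85, due 82, tardiness 3
J3: 85→93, due 106, tardiness 0
J8: 93→100, due 34, tardiness 66
J6: 100→106, due 98, tardiness 8
Maximum = 66.

66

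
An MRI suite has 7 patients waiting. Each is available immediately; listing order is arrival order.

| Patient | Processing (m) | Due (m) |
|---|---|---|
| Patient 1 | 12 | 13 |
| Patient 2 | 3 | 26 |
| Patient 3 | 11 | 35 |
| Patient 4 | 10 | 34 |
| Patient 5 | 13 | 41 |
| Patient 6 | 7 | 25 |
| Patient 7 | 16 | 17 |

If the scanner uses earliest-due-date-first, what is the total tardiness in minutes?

EDD (increasing due date): Patient 1 Patient 7 Patient 6 Patient 2 Patient 4 Patient 3 Patient 5.
Patient 1: 0→12, due 13, tardiness 0
Patient 7: 12→28, due 17, tardiness 11
Patient 6: 28→35, due 25, tardiness 10
Patient 2: 35→38, due 26, tardiness 12
Patient 4: 38→48, due 34, tardiness 14
Patient 3: 48→59, due 35, tardiness 24
Patient 5: 59→72, due 41, tardiness 31
Sum = 0+11+10+12+14+24+31 = 102.

102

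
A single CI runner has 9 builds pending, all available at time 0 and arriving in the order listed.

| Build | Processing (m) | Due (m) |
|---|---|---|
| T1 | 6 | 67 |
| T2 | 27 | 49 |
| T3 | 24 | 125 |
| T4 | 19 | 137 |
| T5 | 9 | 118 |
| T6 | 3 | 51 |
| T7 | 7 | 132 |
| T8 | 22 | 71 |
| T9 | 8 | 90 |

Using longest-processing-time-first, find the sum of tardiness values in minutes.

150

LPT (decreasing processing time): T2 T3 T8 T4 T5 T9 T7 T1 T6.
T2: 0→27, due 49, tardiness 0
T3: 27→51, due 125, tardiness 0
T8: 51→73, due 71, tardiness 2
T4: 73→92, due 137, tardiness 0
T5: 92→101, due 118, tardiness 0
T9: 101→109, due 90, tardiness 19
T7: 109→116, due 132, tardiness 0
T1: 116→122, due 67, tardiness 55
T6: 122→125, due 51, tardiness 74
Sum = 0+0+2+0+0+19+0+55+74 = 150.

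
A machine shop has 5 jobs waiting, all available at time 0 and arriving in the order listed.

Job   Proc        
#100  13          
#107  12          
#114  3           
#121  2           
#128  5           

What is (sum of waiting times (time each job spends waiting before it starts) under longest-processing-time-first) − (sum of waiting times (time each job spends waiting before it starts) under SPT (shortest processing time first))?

LPT (decreasing processing time): #100 #107 #128 #114 #121.
#100: waits 0, runs 0→13
#107: waits 13, runs 13→25
#128: waits 25, runs 25→30
#114: waits 30, runs 30→33
#121: waits 33, runs 33→35
Sum = 0+13+25+30+33 = 101.
SPT (increasing processing time): #121 #114 #128 #107 #100.
#121: waits 0, runs 0→2
#114: waits 2, runs 2→5
#128: waits 5, runs 5→10
#107: waits 10, runs 10→22
#100: waits 22, runs 22→35
Sum = 0+2+5+10+22 = 39.
Difference = 101 − 39 = 62.

62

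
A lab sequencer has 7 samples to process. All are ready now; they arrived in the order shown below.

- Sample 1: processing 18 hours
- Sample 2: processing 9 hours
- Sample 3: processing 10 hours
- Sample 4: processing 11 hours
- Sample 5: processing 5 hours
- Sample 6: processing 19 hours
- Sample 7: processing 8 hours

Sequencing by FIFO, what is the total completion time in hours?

FIFO (arrival order): Sample 1 Sample 2 Sample 3 Sample 4 Sample 5 Sample 6 Sample 7.
Sample 1: 0→18
Sample 2: 18→27
Sample 3: 27→37
Sample 4: 37→48
Sample 5: 48→53
Sample 6: 53→72
Sample 7: 72→80
Sum = 18+27+37+48+53+72+80 = 335.

335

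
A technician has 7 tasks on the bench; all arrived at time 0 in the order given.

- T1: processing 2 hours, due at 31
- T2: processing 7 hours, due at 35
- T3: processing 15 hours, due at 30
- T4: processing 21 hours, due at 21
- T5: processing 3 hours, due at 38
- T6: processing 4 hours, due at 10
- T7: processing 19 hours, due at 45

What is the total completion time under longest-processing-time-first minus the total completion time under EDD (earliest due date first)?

101

LPT (decreasing processing time): T4 T7 T3 T2 T6 T5 T1.
T4: 0→21
T7: 21→40
T3: 40→55
T2: 55→62
T6: 62→66
T5: 66→69
T1: 69→71
Sum = 21+40+55+62+66+69+71 = 384.
EDD (increasing due date): T6 T4 T3 T1 T2 T5 T7.
T6: 0→4
T4: 4→25
T3: 25→40
T1: 40→42
T2: 42→49
T5: 49→52
T7: 52→71
Sum = 4+25+40+42+49+52+71 = 283.
Difference = 384 − 283 = 101.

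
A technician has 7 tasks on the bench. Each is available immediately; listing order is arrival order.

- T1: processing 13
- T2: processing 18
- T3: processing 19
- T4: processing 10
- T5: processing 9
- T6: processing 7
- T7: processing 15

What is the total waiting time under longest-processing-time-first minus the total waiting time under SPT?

LPT (decreasing processing time): T3 T2 T7 T1 T4 T5 T6.
T3: waits 0, runs 0→19
T2: waits 19, runs 19→37
T7: waits 37, runs 37→52
T1: waits 52, runs 52→65
T4: waits 65, runs 65→75
T5: waits 75, runs 75→84
T6: waits 84, runs 84→91
Sum = 0+19+37+52+65+75+84 = 332.
SPT (increasing processing time): T6 T5 T4 T1 T7 T2 T3.
T6: waits 0, runs 0→7
T5: waits 7, runs 7→16
T4: waits 16, runs 16→26
T1: waits 26, runs 26→39
T7: waits 39, runs 39→54
T2: waits 54, runs 54→72
T3: waits 72, runs 72→91
Sum = 0+7+16+26+39+54+72 = 214.
Difference = 332 − 214 = 118.

118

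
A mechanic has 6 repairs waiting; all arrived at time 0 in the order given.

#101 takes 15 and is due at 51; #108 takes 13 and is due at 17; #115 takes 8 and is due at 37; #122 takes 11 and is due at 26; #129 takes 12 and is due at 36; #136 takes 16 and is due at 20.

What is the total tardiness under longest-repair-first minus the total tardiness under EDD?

40

LPT (decreasing processing time): #136 #101 #108 #129 #122 #115.
#136: 0→16, due 20, tardiness 0
#101: 16→31, due 51, tardiness 0
#108: 31→44, due 17, tardiness 27
#129: 44→56, due 36, tardiness 20
#122: 56→67, due 26, tardiness 41
#115: 67→75, due 37, tardiness 38
Sum = 0+0+27+20+41+38 = 126.
EDD (increasing due date): #108 #136 #122 #129 #115 #101.
#108: 0→13, due 17, tardiness 0
#136: 13→29, due 20, tardiness 9
#122: 29→40, due 26, tardiness 14
#129: 40→52, due 36, tardiness 16
#115: 52→60, due 37, tardiness 23
#101: 60→75, due 51, tardiness 24
Sum = 0+9+14+16+23+24 = 86.
Difference = 126 − 86 = 40.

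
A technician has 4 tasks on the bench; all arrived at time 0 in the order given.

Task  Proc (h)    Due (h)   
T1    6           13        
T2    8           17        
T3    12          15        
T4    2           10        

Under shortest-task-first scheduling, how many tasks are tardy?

1

SPT (increasing processing time): T4 T1 T2 T3.
T4: 0→2, due 10, tardiness 0
T1: 2→8, due 13, tardiness 0
T2: 8→16, due 17, tardiness 0
T3: 16→28, due 15, tardiness 13
Late tasks: 1.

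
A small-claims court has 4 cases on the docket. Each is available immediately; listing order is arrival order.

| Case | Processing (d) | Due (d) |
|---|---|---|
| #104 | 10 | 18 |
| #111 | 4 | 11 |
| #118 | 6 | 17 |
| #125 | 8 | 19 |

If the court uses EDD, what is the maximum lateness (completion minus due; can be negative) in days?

EDD (increasing due date): #111 #118 #104 #125.
#111: 0→4, due 11, lateness -7
#118: 4→10, due 17, lateness -7
#104: 10→20, due 18, lateness 2
#125: 20→28, due 19, lateness 9
Maximum = 9.

9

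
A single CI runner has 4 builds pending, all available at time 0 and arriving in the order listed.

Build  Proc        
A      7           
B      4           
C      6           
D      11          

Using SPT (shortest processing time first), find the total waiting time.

31

SPT (increasing processing time): B C A D.
B: waits 0, runs 0→4
C: waits 4, runs 4→10
A: waits 10, runs 10→17
D: waits 17, runs 17→28
Sum = 0+4+10+17 = 31.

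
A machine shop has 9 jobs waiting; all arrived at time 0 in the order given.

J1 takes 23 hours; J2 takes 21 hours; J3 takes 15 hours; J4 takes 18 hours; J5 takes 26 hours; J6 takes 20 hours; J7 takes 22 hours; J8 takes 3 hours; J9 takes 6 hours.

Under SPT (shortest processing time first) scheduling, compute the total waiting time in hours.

456

SPT (increasing processing time): J8 J9 J3 J4 J6 J2 J7 J1 J5.
J8: waits 0, runs 0→3
J9: waits 3, runs 3→9
J3: waits 9, runs 9→24
J4: waits 24, runs 24→42
J6: waits 42, runs 42→62
J2: waits 62, runs 62→83
J7: waits 83, runs 83→105
J1: waits 105, runs 105→128
J5: waits 128, runs 128→154
Sum = 0+3+9+24+42+62+83+105+128 = 456.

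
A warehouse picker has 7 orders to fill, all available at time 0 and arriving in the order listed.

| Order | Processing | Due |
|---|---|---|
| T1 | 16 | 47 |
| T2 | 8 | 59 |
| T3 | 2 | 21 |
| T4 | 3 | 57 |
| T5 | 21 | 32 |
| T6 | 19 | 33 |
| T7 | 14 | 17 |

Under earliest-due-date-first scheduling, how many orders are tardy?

EDD (increasing due date): T7 T3 T5 T6 T1 T4 T2.
T7: 0→14, due 17, tardiness 0
T3: 14→16, due 21, tardiness 0
T5: 16→37, due 32, tardiness 5
T6: 37→56, due 33, tardiness 23
T1: 56→72, due 47, tardiness 25
T4: 72→75, due 57, tardiness 18
T2: 75→83, due 59, tardiness 24
Late orders: 5.

5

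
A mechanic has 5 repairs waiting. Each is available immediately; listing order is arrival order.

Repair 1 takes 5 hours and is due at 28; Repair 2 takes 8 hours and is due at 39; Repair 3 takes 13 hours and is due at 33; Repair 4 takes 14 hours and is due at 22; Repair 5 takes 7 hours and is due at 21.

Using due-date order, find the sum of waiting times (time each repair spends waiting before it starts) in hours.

93

EDD (increasing due date): Repair 5 Repair 4 Repair 1 Repair 3 Repair 2.
Repair 5: waits 0, runs 0→7
Repair 4: waits 7, runs 7→21
Repair 1: waits 21, runs 21→26
Repair 3: waits 26, runs 26→39
Repair 2: waits 39, runs 39→47
Sum = 0+7+21+26+39 = 93.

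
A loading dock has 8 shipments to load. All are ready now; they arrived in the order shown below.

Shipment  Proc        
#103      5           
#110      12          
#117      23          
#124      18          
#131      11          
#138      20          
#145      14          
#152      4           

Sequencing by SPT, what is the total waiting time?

SPT (increasing processing time): #152 #103 #131 #110 #145 #124 #138 #117.
#152: waits 0, runs 0→4
#103: waits 4, runs 4→9
#131: waits 9, runs 9→20
#110: waits 20, runs 20→32
#145: waits 32, runs 32→46
#124: waits 46, runs 46→64
#138: waits 64, runs 64→84
#117: waits 84, runs 84→107
Sum = 0+4+9+20+32+46+64+84 = 259.

259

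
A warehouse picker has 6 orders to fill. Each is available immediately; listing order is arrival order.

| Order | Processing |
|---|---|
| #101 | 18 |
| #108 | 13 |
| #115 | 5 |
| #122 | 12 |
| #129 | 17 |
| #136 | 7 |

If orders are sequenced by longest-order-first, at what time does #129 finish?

35

LPT (decreasing processing time): #101 #129 #108 #122 #136 #115.
#101: 0→18
#129: 18→35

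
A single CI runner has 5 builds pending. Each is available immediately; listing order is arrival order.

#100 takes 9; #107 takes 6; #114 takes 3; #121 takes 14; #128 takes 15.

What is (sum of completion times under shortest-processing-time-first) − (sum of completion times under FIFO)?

-12

SPT (increasing processing time): #114 #107 #100 #121 #128.
#114: 0→3
#107: 3→9
#100: 9→18
#121: 18→32
#128: 32→47
Sum = 3+9+18+32+47 = 109.
FIFO (arrival order): #100 #107 #114 #121 #128.
#100: 0→9
#107: 9→15
#114: 15→18
#121: 18→32
#128: 32→47
Sum = 9+15+18+32+47 = 121.
Difference = 109 − 121 = -12.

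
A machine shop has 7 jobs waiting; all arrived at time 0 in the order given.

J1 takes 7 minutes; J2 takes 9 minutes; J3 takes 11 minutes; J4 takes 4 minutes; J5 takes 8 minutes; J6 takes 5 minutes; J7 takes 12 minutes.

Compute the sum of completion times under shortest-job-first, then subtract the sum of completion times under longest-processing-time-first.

SPT (increasing processing time): J4 J6 J1 J5 J2 J3 J7.
J4: 0→4
J6: 4→9
J1: 9→16
J5: 16→24
J2: 24→33
J3: 33→44
J7: 44→56
Sum = 4+9+16+24+33+44+56 = 186.
LPT (decreasing processing time): J7 J3 J2 J5 J1 J6 J4.
J7: 0→12
J3: 12→23
J2: 23→32
J5: 32→40
J1: 40→47
J6: 47→52
J4: 52→56
Sum = 12+23+32+40+47+52+56 = 262.
Difference = 186 − 262 = -76.

-76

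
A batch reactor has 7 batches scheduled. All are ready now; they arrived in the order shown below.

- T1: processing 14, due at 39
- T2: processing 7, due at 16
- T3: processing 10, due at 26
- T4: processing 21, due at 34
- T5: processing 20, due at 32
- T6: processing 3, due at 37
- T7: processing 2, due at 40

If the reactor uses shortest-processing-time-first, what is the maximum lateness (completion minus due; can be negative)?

SPT (increasing processing time): T7 T6 T2 T3 T1 T5 T4.
T7: 0→2, due 40, lateness -38
T6: 2→5, due 37, lateness -32
T2: 5→12, due 16, lateness -4
T3: 12→22, due 26, lateness -4
T1: 22→36, due 39, lateness -3
T5: 36→56, due 32, lateness 24
T4: 56→77, due 34, lateness 43
Maximum = 43.

43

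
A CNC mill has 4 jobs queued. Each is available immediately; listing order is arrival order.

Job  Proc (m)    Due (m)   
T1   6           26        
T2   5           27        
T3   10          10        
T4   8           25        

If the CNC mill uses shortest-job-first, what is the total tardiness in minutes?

SPT (increasing processing time): T2 T1 T4 T3.
T2: 0→5, due 27, tardiness 0
T1: 5→11, due 26, tardiness 0
T4: 11→19, due 25, tardiness 0
T3: 19→29, due 10, tardiness 19
Sum = 0+0+0+19 = 19.

19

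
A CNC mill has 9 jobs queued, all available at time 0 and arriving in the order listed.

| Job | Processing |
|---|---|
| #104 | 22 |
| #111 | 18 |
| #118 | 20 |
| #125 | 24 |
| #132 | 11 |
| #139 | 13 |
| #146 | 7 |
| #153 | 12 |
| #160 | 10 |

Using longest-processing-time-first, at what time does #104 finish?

46

LPT (decreasing processing time): #125 #104 #118 #111 #139 #153 #132 #160 #146.
#125: 0→24
#104: 24→46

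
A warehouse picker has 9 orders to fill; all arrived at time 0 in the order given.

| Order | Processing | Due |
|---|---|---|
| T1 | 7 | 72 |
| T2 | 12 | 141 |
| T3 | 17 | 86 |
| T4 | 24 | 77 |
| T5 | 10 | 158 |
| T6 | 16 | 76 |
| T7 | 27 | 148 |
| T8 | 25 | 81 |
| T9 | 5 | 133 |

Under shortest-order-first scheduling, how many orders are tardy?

2

SPT (increasing processing time): T9 T1 T5 T2 T6 T3 T4 T8 T7.
T9: 0→5, due 133, tardiness 0
T1: 5→12, due 72, tardiness 0
T5: 12→22, due 158, tardiness 0
T2: 22→34, due 141, tardiness 0
T6: 34→50, due 76, tardiness 0
T3: 50→67, due 86, tardiness 0
T4: 67→91, due 77, tardiness 14
T8: 91→116, due 81, tardiness 35
T7: 116→143, due 148, tardiness 0
Late orders: 2.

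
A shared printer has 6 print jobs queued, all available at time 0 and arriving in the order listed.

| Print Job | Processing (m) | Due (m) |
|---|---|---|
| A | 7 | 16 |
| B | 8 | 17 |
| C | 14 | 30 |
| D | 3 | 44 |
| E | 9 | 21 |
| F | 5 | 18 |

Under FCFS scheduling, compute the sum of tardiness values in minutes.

48

FIFO (arrival order): A B C D E F.
A: 0→7, due 16, tardiness 0
B: 7→15, due 17, tardiness 0
C: 15→29, due 30, tardiness 0
D: 29→32, due 44, tardiness 0
E: 32→41, due 21, tardiness 20
F: 41→46, due 18, tardiness 28
Sum = 0+0+0+0+20+28 = 48.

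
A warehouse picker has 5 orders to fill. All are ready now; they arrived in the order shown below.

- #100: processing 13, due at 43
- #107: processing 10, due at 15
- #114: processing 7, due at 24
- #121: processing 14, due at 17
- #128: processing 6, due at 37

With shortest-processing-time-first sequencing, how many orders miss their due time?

2

SPT (increasing processing time): #128 #114 #107 #100 #121.
#128: 0→6, due 37, tardiness 0
#114: 6→13, due 24, tardiness 0
#107: 13→23, due 15, tardiness 8
#100: 23→36, due 43, tardiness 0
#121: 36→50, due 17, tardiness 33
Late orders: 2.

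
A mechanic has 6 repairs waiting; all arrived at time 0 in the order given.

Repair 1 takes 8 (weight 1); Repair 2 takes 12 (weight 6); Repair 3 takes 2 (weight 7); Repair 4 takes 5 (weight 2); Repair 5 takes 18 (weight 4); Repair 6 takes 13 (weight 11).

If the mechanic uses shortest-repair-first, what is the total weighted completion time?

877

SPT (increasing processing time): Repair 3 Repair 4 Repair 1 Repair 2 Repair 6 Repair 5.
Repair 3: finishes 2, weight 7, w·C = 14
Repair 4: finishes 7, weight 2, w·C = 14
Repair 1: finishes 15, weight 1, w·C = 15
Repair 2: finishes 27, weight 6, w·C = 162
Repair 6: finishes 40, weight 11, w·C = 440
Repair 5: finishes 58, weight 4, w·C = 232
Sum = 14+14+15+162+440+232 = 877.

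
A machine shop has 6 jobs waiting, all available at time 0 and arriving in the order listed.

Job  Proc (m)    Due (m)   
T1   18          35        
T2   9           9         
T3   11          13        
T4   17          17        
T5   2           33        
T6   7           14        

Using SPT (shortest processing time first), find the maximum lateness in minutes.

SPT (increasing processing time): T5 T6 T2 T3 T4 T1.
T5: 0→2, due 33, lateness -31
T6: 2→9, due 14, lateness -5
T2: 9→18, due 9, lateness 9
T3: 18→29, due 13, lateness 16
T4: 29→46, due 17, lateness 29
T1: 46→64, due 35, lateness 29
Maximum = 29.

29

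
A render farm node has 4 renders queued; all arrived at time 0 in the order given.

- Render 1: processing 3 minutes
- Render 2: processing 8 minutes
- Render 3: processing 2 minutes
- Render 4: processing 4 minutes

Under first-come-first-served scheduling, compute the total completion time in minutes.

FIFO (arrival order): Render 1 Render 2 Render 3 Render 4.
Render 1: 0→3
Render 2: 3→11
Render 3: 11→13
Render 4: 13→17
Sum = 3+11+13+17 = 44.

44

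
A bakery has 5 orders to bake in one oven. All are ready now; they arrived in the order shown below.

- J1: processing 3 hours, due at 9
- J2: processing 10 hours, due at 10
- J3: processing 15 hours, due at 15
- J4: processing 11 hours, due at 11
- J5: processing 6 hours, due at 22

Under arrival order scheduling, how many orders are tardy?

FIFO (arrival order): J1 J2 J3 J4 J5.
J1: 0→3, due 9, tardiness 0
J2: 3→13, due 10, tardiness 3
J3: 13→28, due 15, tardiness 13
J4: 28→39, due 11, tardiness 28
J5: 39→45, due 22, tardiness 23
Late orders: 4.

4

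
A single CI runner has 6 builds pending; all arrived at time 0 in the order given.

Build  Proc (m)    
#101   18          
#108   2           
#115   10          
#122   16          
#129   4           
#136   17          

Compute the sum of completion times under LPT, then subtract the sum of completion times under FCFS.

66

LPT (decreasing processing time): #101 #136 #122 #115 #129 #108.
#101: 0→18
#136: 18→35
#122: 35→51
#115: 51→61
#129: 61→65
#108: 65→67
Sum = 18+35+51+61+65+67 = 297.
FIFO (arrival order): #101 #108 #115 #122 #129 #136.
#101: 0→18
#108: 18→20
#115: 20→30
#122: 30→46
#129: 46→50
#136: 50→67
Sum = 18+20+30+46+50+67 = 231.
Difference = 297 − 231 = 66.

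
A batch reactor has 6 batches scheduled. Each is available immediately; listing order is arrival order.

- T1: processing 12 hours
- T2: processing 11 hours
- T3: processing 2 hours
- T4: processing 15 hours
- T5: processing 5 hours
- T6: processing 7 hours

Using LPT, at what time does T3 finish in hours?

LPT (decreasing processing time): T4 T1 T2 T6 T5 T3.
T4: 0→15
T1: 15→27
T2: 27→38
T6: 38→45
T5: 45→50
T3: 50→52

52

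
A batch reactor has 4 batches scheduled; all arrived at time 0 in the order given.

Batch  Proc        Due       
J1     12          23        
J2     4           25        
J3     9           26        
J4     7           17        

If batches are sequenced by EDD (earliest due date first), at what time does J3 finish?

32

EDD (increasing due date): J4 J1 J2 J3.
J4: 0→7
J1: 7→19
J2: 19→23
J3: 23→32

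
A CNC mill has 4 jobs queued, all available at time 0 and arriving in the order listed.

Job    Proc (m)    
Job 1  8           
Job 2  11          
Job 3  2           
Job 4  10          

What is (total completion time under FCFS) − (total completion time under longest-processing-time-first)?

-13

FIFO (arrival order): Job 1 Job 2 Job 3 Job 4.
Job 1: 0→8
Job 2: 8→19
Job 3: 19→21
Job 4: 21→31
Sum = 8+19+21+31 = 79.
LPT (decreasing processing time): Job 2 Job 4 Job 1 Job 3.
Job 2: 0→11
Job 4: 11→21
Job 1: 21→29
Job 3: 29→31
Sum = 11+21+29+31 = 92.
Difference = 79 − 92 = -13.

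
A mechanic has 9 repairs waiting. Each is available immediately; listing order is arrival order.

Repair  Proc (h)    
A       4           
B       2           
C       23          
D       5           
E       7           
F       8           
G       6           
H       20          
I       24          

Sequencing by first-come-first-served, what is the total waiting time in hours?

293

FIFO (arrival order): A B C D E F G H I.
A: waits 0, runs 0→4
B: waits 4, runs 4→6
C: waits 6, runs 6→29
D: waits 29, runs 29→34
E: waits 34, runs 34→41
F: waits 41, runs 41→49
G: waits 49, runs 49→55
H: waits 55, runs 55→75
I: waits 75, runs 75→99
Sum = 0+4+6+29+34+41+49+55+75 = 293.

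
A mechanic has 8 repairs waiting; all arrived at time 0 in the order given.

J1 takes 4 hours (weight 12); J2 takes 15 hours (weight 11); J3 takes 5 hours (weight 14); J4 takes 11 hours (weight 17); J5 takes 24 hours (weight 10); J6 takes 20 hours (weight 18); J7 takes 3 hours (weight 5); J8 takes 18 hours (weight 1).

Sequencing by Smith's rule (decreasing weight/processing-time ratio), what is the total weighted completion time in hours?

WSPT (decreasing weight/processing-time ratio): J1 J3 J7 J4 J6 J2 J5 J8.
J1: finishes 4, weight 12, w·C = 48
J3: finishes 9, weight 14, w·C = 126
J7: finishes 12, weight 5, w·C = 60
J4: finishes 23, weight 17, w·C = 391
J6: finishes 43, weight 18, w·C = 774
J2: finishes 58, weight 11, w·C = 638
J5: finishes 82, weight 10, w·C = 820
J8: finishes 100, weight 1, w·C = 100
Sum = 48+126+60+391+774+638+820+100 = 2957.

2957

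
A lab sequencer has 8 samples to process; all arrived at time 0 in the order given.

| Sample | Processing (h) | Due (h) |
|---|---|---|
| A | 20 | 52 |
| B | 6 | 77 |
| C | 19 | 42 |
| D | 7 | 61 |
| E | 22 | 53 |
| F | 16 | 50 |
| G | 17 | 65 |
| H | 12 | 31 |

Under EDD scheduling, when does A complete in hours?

EDD (increasing due date): H C F A E D G B.
H: 0→12
C: 12→31
F: 31→47
A: 47→67

67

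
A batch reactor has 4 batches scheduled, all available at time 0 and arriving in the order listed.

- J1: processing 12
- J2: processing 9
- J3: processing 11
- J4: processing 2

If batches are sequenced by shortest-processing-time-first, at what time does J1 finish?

SPT (increasing processing time): J4 J2 J3 J1.
J4: 0→2
J2: 2→11
J3: 11→22
J1: 22→34

34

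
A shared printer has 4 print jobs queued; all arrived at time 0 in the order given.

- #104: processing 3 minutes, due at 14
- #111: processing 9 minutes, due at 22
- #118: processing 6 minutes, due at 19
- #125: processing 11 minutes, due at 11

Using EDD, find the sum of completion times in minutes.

EDD (increasing due date): #125 #104 #118 #111.
#125: 0→11
#104: 11→14
#118: 14→20
#111: 20→29
Sum = 11+14+20+29 = 74.

74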